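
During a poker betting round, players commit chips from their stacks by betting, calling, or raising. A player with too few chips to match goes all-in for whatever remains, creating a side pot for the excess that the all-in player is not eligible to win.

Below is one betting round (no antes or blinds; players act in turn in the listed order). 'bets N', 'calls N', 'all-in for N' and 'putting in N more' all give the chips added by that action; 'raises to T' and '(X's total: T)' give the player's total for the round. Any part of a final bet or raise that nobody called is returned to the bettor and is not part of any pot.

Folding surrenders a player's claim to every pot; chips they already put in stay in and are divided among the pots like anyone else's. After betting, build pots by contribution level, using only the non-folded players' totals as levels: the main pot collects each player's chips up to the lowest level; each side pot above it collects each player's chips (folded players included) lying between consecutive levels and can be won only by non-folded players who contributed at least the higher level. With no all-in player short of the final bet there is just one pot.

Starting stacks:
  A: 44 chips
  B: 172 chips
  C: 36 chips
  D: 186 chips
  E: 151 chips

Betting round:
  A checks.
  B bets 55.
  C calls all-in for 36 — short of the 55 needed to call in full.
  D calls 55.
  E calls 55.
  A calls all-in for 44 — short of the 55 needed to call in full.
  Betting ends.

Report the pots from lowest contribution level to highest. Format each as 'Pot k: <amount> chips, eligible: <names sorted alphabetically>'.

Contributions: A=44, B=55, C=36, D=55, E=55
Pot levels (distinct totals of non-folded players): 36, 44, 55
Layer 1-36: 36 each from A, B, C, D, E = 36*5 = 180 chips; eligible A, B, C, D, E
Layer 37-44: 8 each from A, B, D, E = 8*4 = 32 chips; eligible A, B, D, E
Layer 45-55: 11 each from B, D, E = 11*3 = 33 chips; eligible B, D, E

Pot 1: 180 chips, eligible: A, B, C, D, E
Pot 2: 32 chips, eligible: A, B, D, E
Pot 3: 33 chips, eligible: B, D, E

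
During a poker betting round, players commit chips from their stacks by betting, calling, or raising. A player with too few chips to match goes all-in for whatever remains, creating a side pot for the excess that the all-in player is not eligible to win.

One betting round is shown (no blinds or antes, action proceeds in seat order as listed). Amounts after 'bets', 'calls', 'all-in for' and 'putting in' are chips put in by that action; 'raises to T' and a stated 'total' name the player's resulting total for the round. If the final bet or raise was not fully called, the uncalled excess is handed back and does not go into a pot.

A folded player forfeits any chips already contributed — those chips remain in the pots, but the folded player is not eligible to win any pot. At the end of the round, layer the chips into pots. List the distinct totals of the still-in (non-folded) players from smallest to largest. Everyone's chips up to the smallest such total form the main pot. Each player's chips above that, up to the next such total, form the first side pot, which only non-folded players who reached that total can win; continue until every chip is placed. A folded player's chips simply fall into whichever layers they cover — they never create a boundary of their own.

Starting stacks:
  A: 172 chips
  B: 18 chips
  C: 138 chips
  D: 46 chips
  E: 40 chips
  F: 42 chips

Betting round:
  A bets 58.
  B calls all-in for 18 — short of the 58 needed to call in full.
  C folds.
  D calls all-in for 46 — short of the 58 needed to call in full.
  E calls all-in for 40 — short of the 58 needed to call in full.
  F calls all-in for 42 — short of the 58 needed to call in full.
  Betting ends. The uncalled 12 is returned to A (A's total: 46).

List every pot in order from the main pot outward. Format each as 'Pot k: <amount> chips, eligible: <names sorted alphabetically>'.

Contributions (after 12 returned to A): A=46, B=18, D=46, E=40, F=42
Folded: C
Pot levels (distinct totals of non-folded players): 18, 40, 42, 46
Layer 1-18: 18 each from A, B, D, E, F = 18*5 = 90 chips; eligible A, B, D, E, F
Layer 19-40: 22 each from A, D, E, F = 22*4 = 88 chips; eligible A, D, E, F
Layer 41-42: 2 each from A, D, F = 2*3 = 6 chips; eligible A, D, F
Layer 43-46: 4 each from A, D = 4*2 = 8 chips; eligible A, D

Pot 1: 90 chips, eligible: A, B, D, E, F
Pot 2: 88 chips, eligible: A, D, E, F
Pot 3: 6 chips, eligible: A, D, F
Pot 4: 8 chips, eligible: A, D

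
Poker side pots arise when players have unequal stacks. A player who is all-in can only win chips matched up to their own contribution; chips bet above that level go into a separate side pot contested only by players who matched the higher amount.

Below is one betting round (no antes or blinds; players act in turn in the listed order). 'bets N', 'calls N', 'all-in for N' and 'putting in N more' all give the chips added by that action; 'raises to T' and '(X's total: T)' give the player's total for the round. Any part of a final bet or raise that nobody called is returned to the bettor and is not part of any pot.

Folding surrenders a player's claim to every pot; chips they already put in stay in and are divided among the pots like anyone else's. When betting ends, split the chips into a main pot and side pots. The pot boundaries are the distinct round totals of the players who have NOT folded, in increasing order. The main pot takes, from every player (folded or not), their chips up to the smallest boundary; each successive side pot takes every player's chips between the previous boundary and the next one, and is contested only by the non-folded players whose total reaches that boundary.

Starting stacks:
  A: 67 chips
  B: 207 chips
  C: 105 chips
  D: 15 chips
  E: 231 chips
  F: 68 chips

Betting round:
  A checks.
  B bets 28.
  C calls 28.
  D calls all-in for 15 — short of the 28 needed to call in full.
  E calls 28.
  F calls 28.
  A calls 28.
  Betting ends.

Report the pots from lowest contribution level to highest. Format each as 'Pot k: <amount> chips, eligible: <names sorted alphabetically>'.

Pot 1: 90 chips, eligible: A, B, C, D, E, F
Pot 2: 65 chips, eligible: A, B, C, E, F

Derivation:
Contributions: A=28, B=28, C=28, D=15, E=28, F=28
Pot levels (distinct totals of non-folded players): 15, 28
Layer 1-15: 15 each from A, B, C, D, E, F = 15*6 = 90 chips; eligible A, B, C, D, E, F
Layer 16-28: 13 each from A, B, C, E, F = 13*5 = 65 chips; eligible A, B, C, E, F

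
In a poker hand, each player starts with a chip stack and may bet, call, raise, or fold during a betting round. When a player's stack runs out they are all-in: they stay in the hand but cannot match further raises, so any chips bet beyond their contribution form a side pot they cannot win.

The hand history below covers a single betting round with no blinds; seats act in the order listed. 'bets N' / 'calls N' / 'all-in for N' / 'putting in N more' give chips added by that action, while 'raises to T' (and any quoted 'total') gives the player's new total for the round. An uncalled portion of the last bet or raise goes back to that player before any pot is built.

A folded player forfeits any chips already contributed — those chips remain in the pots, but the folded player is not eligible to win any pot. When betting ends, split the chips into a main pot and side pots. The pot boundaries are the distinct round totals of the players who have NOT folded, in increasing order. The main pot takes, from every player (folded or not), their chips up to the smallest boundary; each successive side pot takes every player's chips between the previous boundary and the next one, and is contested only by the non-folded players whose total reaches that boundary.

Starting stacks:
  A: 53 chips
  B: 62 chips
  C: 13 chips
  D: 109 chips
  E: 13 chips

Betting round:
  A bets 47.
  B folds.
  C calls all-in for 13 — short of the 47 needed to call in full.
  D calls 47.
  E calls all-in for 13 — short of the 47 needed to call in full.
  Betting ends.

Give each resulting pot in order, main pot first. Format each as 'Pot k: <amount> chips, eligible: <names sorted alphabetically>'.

Pot 1: 52 chips, eligible: A, C, D, E
Pot 2: 68 chips, eligible: A, D

Derivation:
Contributions: A=47, C=13, D=47, E=13
Folded: B
Pot levels (distinct totals of non-folded players): 13, 47
Layer 1-13: 13 each from A, C, D, E = 13*4 = 52 chips; eligible A, C, D, E
Layer 14-47: 34 each from A, D = 34*2 = 68 chips; eligible A, D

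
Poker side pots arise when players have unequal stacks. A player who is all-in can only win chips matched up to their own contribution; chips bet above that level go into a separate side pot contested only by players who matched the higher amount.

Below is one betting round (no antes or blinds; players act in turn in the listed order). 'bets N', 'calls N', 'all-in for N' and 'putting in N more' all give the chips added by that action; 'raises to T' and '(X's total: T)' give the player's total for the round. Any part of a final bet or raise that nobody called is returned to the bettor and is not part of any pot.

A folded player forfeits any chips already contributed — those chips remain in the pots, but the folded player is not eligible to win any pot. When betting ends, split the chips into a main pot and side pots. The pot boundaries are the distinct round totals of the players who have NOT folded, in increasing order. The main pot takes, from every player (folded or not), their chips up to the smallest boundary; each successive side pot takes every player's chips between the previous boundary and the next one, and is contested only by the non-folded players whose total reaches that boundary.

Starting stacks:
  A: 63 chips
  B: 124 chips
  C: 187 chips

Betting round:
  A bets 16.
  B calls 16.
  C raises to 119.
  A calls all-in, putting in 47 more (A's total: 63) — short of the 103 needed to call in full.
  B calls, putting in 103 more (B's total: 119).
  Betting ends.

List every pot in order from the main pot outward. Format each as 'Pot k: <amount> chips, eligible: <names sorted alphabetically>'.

Pot 1: 189 chips, eligible: A, B, C
Pot 2: 112 chips, eligible: B, C

Derivation:
Contributions: A=63, B=119, C=119
Pot levels (distinct totals of non-folded players): 63, 119
Layer 1-63: 63 each from A, B, C = 63*3 = 189 chips; eligible A, B, C
Layer 64-119: 56 each from B, C = 56*2 = 112 chips; eligible B, C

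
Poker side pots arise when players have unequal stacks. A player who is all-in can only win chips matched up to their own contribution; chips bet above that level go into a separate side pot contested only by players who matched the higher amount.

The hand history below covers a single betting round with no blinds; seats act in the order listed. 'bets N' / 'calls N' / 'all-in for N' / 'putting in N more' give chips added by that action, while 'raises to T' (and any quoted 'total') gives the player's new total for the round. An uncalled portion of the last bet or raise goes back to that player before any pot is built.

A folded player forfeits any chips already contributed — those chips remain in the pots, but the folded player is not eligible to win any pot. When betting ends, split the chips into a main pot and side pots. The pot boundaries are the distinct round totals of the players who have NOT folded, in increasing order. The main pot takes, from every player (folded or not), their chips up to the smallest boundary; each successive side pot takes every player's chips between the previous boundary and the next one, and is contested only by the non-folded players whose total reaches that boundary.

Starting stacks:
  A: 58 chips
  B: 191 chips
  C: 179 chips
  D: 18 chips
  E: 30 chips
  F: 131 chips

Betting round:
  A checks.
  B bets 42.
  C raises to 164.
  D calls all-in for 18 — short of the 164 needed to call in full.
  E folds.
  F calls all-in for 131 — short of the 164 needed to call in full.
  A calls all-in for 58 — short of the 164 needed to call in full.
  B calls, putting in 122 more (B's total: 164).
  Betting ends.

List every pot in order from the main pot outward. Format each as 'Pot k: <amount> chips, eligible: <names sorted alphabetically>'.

Pot 1: 90 chips, eligible: A, B, C, D, F
Pot 2: 160 chips, eligible: A, B, C, F
Pot 3: 219 chips, eligible: B, C, F
Pot 4: 66 chips, eligible: B, C

Derivation:
Contributions: A=58, B=164, C=164, D=18, F=131
Folded: E
Pot levels (distinct totals of non-folded players): 18, 58, 131, 164
Layer 1-18: 18 each from A, B, C, D, F = 18*5 = 90 chips; eligible A, B, C, D, F
Layer 19-58: 40 each from A, B, C, F = 40*4 = 160 chips; eligible A, B, C, F
Layer 59-131: 73 each from B, C, F = 73*3 = 219 chips; eligible B, C, F
Layer 132-164: 33 each from B, C = 33*2 = 66 chips; eligible B, C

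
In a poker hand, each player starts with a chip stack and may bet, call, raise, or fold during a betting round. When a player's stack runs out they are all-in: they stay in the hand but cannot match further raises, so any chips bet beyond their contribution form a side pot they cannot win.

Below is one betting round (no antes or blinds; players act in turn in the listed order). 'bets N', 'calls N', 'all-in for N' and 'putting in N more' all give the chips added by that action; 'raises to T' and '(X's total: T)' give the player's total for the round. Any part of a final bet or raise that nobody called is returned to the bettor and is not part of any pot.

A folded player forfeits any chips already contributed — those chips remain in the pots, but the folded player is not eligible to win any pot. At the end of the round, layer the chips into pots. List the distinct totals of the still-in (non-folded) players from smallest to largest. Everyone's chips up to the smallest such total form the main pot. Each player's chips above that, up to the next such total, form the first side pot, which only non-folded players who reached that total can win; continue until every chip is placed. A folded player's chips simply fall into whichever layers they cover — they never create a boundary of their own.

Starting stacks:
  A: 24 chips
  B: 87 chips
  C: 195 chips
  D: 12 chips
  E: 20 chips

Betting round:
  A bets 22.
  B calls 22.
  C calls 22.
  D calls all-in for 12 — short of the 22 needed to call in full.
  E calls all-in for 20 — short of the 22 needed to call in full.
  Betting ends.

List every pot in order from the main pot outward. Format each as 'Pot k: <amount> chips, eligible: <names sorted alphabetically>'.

Contributions: A=22, B=22, C=22, D=12, E=20
Pot levels (distinct totals of non-folded players): 12, 20, 22
Layer 1-12: 12 each from A, B, C, D, E = 12*5 = 60 chips; eligible A, B, C, D, E
Layer 13-20: 8 each from A, B, C, E = 8*4 = 32 chips; eligible A, B, C, E
Layer 21-22: 2 each from A, B, C = 2*3 = 6 chips; eligible A, B, C

Pot 1: 60 chips, eligible: A, B, C, D, E
Pot 2: 32 chips, eligible: A, B, C, E
Pot 3: 6 chips, eligible: A, B, C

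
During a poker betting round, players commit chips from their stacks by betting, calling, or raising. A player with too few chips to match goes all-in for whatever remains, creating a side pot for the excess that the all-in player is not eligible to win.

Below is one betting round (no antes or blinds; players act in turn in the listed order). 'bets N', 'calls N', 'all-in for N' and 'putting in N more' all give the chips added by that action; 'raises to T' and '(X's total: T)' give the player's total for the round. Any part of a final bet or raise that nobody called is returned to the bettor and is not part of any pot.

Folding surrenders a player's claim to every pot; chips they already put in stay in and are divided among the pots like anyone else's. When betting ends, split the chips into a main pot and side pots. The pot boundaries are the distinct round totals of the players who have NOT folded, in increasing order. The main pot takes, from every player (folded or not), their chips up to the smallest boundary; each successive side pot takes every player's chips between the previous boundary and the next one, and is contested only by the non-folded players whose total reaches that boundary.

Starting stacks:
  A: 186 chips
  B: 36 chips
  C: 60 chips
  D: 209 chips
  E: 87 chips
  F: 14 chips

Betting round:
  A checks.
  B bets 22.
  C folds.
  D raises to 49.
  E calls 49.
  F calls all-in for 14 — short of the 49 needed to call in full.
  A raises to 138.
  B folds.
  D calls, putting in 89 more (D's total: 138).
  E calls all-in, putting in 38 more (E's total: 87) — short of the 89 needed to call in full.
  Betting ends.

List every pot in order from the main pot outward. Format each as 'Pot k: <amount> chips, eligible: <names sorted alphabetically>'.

Pot 1: 70 chips, eligible: A, D, E, F
Pot 2: 227 chips, eligible: A, D, E
Pot 3: 102 chips, eligible: A, D

Derivation:
Contributions: A=138, B=22, D=138, E=87, F=14
Folded: B, C
Pot levels (distinct totals of non-folded players): 14, 87, 138
Layer 1-14: 14 each from A, B, D, E, F = 14*5 = 70 chips; eligible A, D, E, F
Layer 15-87: A 73 + B 8 + D 73 + E 73 = 227 chips; eligible A, D, E
Layer 88-138: 51 each from A, D = 51*2 = 102 chips; eligible A, D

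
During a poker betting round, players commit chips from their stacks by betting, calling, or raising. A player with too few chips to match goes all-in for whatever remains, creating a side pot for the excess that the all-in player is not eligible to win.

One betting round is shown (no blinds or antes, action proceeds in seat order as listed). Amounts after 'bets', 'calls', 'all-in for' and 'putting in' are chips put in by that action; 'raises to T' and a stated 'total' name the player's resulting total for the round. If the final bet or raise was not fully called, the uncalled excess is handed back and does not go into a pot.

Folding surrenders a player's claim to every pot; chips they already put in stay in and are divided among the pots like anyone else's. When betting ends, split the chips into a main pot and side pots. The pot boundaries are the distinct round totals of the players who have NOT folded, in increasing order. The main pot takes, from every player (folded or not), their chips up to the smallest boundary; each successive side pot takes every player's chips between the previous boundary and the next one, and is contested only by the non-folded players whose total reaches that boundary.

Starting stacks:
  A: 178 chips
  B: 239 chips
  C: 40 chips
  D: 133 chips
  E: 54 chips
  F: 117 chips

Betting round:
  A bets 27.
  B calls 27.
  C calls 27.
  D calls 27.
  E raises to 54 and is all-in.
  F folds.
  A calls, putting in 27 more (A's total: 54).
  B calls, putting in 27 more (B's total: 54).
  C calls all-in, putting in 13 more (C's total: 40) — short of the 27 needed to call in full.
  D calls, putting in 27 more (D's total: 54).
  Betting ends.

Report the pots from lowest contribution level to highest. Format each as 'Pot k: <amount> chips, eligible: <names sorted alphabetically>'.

Pot 1: 200 chips, eligible: A, B, C, D, E
Pot 2: 56 chips, eligible: A, B, D, E

Derivation:
Contributions: A=54, B=54, C=40, D=54, E=54
Folded: F
Pot levels (distinct totals of non-folded players): 40, 54
Layer 1-40: 40 each from A, B, C, D, E = 40*5 = 200 chips; eligible A, B, C, D, E
Layer 41-54: 14 each from A, B, D, E = 14*4 = 56 chips; eligible A, B, D, E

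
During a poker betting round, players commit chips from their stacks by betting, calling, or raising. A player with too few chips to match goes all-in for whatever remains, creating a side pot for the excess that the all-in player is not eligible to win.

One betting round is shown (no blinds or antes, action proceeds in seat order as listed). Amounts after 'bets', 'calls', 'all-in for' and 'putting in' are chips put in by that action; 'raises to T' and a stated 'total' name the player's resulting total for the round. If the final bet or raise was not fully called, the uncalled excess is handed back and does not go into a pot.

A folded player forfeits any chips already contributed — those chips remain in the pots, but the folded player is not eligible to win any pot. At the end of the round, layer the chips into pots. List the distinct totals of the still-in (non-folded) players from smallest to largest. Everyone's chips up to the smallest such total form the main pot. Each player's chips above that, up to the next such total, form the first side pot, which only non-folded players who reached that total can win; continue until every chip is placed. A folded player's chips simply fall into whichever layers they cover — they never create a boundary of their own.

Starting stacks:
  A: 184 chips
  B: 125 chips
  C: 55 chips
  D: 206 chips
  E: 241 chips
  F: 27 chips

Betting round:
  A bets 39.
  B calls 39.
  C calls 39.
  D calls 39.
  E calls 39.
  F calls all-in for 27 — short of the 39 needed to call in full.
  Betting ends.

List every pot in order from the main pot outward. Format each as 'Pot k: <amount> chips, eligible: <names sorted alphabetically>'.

Contributions: A=39, B=39, C=39, D=39, E=39, F=27
Pot levels (distinct totals of non-folded players): 27, 39
Layer 1-27: 27 each from A, B, C, D, E, F = 27*6 = 162 chips; eligible A, B, C, D, E, F
Layer 28-39: 12 each from A, B, C, D, E = 12*5 = 60 chips; eligible A, B, C, D, E

Pot 1: 162 chips, eligible: A, B, C, D, E, F
Pot 2: 60 chips, eligible: A, B, C, D, E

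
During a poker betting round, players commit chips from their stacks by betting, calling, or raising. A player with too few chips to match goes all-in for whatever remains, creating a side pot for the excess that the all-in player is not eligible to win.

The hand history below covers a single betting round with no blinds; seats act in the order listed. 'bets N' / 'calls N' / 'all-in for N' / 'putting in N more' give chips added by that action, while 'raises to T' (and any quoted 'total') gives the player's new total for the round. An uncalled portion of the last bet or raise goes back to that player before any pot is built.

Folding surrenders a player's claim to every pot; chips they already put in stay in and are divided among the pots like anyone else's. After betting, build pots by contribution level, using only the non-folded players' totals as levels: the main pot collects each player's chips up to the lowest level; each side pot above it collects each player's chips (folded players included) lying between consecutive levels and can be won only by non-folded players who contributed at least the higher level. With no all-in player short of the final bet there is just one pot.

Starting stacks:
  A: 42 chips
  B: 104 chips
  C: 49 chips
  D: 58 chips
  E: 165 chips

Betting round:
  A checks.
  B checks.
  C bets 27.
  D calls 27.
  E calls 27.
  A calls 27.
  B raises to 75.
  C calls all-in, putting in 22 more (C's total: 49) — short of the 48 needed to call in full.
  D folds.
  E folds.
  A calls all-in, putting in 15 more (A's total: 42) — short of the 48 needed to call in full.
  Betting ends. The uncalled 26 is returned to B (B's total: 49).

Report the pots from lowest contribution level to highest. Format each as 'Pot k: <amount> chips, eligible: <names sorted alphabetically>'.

Pot 1: 180 chips, eligible: A, B, C
Pot 2: 14 chips, eligible: B, C

Derivation:
Contributions (after 26 returned to B): A=42, B=49, C=49, D=27, E=27
Folded: D, E
Pot levels (distinct totals of non-folded players): 42, 49
Layer 1-42: A 42 + B 42 + C 42 + D 27 + E 27 = 180 chips; eligible A, B, C
Layer 43-49: 7 each from B, C = 7*2 = 14 chips; eligible B, C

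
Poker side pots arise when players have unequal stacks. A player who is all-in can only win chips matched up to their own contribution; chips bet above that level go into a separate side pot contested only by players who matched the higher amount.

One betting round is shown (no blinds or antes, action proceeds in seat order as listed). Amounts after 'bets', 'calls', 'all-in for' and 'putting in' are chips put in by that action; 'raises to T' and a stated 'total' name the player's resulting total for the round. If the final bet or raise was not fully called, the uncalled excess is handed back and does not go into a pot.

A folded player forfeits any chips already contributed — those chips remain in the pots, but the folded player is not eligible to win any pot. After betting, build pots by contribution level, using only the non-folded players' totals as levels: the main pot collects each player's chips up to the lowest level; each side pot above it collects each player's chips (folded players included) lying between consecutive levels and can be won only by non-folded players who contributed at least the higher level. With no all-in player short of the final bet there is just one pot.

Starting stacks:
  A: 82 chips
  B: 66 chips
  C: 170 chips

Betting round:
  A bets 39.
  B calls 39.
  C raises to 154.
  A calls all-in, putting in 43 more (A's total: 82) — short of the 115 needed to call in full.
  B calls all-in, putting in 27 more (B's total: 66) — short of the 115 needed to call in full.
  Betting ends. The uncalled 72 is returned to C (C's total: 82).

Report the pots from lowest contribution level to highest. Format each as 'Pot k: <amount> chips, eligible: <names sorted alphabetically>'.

Pot 1: 198 chips, eligible: A, B, C
Pot 2: 32 chips, eligible: A, C

Derivation:
Contributions (after 72 returned to C): A=82, B=66, C=82
Pot levels (distinct totals of non-folded players): 66, 82
Layer 1-66: 66 each from A, B, C = 66*3 = 198 chips; eligible A, B, C
Layer 67-82: 16 each from A, C = 16*2 = 32 chips; eligible A, C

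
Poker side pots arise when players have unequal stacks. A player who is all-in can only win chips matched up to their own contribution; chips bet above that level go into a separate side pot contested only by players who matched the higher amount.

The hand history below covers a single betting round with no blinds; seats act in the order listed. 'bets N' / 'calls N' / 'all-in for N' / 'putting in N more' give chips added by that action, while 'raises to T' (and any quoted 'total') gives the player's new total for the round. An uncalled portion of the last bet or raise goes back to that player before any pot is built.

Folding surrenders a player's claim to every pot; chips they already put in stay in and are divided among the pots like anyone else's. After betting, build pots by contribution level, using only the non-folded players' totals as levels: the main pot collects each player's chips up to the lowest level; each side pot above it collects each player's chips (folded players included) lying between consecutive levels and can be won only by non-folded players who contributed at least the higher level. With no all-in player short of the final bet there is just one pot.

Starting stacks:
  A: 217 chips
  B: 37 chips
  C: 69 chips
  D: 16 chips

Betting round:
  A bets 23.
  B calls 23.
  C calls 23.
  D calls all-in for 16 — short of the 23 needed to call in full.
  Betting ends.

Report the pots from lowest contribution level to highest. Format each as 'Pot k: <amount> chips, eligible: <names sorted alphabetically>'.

Contributions: A=23, B=23, C=23, D=16
Pot levels (distinct totals of non-folded players): 16, 23
Layer 1-16: 16 each from A, B, C, D = 16*4 = 64 chips; eligible A, B, C, D
Layer 17-23: 7 each from A, B, C = 7*3 = 21 chips; eligible A, B, C

Pot 1: 64 chips, eligible: A, B, C, D
Pot 2: 21 chips, eligible: A, B, C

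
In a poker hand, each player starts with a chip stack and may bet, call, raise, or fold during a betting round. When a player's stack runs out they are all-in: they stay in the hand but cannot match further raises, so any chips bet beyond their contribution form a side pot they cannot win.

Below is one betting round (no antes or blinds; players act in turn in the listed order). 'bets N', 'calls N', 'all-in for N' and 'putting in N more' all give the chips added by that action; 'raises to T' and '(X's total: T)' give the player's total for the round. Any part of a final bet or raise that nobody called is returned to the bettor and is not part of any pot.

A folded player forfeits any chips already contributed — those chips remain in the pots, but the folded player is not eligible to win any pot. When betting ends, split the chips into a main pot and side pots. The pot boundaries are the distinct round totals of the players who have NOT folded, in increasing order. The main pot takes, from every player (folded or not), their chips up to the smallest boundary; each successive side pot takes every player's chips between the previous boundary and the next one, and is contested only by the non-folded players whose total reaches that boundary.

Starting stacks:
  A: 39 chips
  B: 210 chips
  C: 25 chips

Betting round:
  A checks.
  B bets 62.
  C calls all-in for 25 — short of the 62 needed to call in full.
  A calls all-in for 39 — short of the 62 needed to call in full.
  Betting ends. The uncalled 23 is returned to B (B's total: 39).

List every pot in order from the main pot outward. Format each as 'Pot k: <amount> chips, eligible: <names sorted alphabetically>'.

Pot 1: 75 chips, eligible: A, B, C
Pot 2: 28 chips, eligible: A, B

Derivation:
Contributions (after 23 returned to B): A=39, B=39, C=25
Pot levels (distinct totals of non-folded players): 25, 39
Layer 1-25: 25 each from A, B, C = 25*3 = 75 chips; eligible A, B, C
Layer 26-39: 14 each from A, B = 14*2 = 28 chips; eligible A, B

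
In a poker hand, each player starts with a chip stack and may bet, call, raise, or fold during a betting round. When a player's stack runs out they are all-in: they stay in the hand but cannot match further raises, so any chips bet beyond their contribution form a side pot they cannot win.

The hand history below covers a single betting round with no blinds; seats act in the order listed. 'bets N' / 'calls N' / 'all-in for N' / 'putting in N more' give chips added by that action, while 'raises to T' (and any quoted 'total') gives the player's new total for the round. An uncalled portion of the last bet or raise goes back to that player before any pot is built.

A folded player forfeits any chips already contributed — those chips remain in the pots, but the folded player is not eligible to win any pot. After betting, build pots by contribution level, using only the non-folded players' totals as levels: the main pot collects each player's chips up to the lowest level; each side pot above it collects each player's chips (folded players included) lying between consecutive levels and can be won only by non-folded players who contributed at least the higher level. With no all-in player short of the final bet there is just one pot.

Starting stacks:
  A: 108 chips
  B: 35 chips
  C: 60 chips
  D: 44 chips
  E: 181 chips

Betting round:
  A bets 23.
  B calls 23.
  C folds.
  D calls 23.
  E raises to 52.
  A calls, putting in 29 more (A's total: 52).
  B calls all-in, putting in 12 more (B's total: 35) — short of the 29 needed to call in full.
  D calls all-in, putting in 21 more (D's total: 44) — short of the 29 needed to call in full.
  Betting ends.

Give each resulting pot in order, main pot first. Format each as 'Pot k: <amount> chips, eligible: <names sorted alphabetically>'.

Pot 1: 140 chips, eligible: A, B, D, E
Pot 2: 27 chips, eligible: A, D, E
Pot 3: 16 chips, eligible: A, E

Derivation:
Contributions: A=52, B=35, D=44, E=52
Folded: C
Pot levels (distinct totals of non-folded players): 35, 44, 52
Layer 1-35: 35 each from A, B, D, E = 35*4 = 140 chips; eligible A, B, D, E
Layer 36-44: 9 each from A, D, E = 9*3 = 27 chips; eligible A, D, E
Layer 45-52: 8 each from A, E = 8*2 = 16 chips; eligible A, E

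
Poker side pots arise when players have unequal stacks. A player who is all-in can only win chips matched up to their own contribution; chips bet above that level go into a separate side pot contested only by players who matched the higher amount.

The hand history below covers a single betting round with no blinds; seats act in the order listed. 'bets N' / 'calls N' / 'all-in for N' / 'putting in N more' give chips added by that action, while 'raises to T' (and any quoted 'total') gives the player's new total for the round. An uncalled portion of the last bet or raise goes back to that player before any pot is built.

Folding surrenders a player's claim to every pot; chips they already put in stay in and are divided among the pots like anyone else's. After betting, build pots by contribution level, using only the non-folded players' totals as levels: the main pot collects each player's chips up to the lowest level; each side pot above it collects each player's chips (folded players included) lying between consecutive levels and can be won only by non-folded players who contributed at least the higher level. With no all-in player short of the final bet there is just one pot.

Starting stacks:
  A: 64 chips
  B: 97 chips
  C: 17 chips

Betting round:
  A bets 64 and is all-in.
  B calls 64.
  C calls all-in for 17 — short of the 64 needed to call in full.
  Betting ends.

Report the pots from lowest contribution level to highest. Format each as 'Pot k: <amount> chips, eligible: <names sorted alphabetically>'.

Contributions: A=64, B=64, C=17
Pot levels (distinct totals of non-folded players): 17, 64
Layer 1-17: 17 each from A, B, C = 17*3 = 51 chips; eligible A, B, C
Layer 18-64: 47 each from A, B = 47*2 = 94 chips; eligible A, B

Pot 1: 51 chips, eligible: A, B, C
Pot 2: 94 chips, eligible: A, B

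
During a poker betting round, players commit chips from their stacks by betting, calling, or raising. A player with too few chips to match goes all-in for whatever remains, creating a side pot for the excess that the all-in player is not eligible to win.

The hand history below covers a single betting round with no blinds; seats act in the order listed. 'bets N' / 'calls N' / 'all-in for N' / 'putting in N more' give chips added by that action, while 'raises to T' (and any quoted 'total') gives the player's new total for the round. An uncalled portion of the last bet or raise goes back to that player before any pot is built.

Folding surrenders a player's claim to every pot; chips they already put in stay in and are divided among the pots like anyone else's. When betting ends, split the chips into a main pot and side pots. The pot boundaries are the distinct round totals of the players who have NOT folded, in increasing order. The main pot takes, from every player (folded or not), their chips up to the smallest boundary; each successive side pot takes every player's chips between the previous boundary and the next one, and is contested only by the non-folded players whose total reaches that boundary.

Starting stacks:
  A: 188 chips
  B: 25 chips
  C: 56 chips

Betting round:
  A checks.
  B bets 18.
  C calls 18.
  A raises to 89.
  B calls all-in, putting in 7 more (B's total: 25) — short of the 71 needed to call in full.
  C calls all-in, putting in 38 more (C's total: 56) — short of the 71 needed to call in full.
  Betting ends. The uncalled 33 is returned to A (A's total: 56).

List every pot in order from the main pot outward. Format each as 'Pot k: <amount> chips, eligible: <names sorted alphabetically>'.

Pot 1: 75 chips, eligible: A, B, C
Pot 2: 62 chips, eligible: A, C

Derivation:
Contributions (after 33 returned to A): A=56, B=25, C=56
Pot levels (distinct totals of non-folded players): 25, 56
Layer 1-25: 25 each from A, B, C = 25*3 = 75 chips; eligible A, B, C
Layer 26-56: 31 each from A, C = 31*2 = 62 chips; eligible A, C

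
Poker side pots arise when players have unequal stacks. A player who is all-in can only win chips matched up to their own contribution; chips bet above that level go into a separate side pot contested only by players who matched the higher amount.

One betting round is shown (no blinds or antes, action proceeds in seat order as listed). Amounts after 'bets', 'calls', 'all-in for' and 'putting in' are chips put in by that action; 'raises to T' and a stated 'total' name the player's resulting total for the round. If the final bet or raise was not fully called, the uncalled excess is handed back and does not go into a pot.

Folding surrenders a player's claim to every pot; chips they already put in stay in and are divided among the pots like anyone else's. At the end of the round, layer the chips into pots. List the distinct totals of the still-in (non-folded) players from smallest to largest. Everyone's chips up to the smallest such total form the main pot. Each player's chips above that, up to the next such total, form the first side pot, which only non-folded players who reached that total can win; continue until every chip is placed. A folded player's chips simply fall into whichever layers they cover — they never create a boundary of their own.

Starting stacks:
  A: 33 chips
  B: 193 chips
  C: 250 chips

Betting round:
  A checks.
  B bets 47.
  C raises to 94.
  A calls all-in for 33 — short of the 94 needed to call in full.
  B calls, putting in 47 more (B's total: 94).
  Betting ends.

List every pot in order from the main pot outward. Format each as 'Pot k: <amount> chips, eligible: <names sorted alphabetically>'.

Pot 1: 99 chips, eligible: A, B, C
Pot 2: 122 chips, eligible: B, C

Derivation:
Contributions: A=33, B=94, C=94
Pot levels (distinct totals of non-folded players): 33, 94
Layer 1-33: 33 each from A, B, C = 33*3 = 99 chips; eligible A, B, C
Layer 34-94: 61 each from B, C = 61*2 = 122 chips; eligible B, C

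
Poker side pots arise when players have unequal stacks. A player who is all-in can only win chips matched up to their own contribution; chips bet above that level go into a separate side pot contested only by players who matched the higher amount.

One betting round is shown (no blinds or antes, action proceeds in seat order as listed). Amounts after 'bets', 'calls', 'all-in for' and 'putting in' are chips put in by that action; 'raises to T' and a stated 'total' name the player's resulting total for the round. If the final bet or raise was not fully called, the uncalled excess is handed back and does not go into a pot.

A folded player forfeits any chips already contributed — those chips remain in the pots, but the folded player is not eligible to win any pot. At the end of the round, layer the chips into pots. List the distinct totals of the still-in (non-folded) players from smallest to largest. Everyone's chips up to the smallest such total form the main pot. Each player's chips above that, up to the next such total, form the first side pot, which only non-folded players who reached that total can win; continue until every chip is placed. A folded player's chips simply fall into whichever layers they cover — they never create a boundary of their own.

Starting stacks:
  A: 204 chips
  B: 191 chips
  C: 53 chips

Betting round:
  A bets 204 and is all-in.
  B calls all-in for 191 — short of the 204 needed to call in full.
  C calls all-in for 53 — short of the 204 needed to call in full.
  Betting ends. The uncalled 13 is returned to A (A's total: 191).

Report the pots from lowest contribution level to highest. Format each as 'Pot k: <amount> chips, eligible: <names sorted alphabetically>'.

Pot 1: 159 chips, eligible: A, B, C
Pot 2: 276 chips, eligible: A, B

Derivation:
Contributions (after 13 returned to A): A=191, B=191, C=53
Pot levels (distinct totals of non-folded players): 53, 191
Layer 1-53: 53 each from A, B, C = 53*3 = 159 chips; eligible A, B, C
Layer 54-191: 138 each from A, B = 138*2 = 276 chips; eligible A, B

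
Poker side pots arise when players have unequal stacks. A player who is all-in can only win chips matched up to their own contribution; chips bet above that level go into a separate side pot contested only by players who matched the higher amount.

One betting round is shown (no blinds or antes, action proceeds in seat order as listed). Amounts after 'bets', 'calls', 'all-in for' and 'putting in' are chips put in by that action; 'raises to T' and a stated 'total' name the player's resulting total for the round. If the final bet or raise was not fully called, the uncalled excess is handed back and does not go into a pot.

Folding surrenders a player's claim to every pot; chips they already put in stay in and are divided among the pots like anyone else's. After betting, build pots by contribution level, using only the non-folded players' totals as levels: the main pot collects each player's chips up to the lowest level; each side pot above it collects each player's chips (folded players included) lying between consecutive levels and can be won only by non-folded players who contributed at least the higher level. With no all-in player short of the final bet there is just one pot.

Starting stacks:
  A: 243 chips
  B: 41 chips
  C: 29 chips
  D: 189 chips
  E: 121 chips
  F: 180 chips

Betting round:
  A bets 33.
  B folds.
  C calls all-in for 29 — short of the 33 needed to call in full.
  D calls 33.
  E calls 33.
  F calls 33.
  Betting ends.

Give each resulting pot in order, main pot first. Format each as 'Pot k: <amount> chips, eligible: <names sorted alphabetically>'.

Contributions: A=33, C=29, D=33, E=33, F=33
Folded: B
Pot levels (distinct totals of non-folded players): 29, 33
Layer 1-29: 29 each from A, C, D, E, F = 29*5 = 145 chips; eligible A, C, D, E, F
Layer 30-33: 4 each from A, D, E, F = 4*4 = 16 chips; eligible A, D, E, F

Pot 1: 145 chips, eligible: A, C, D, E, F
Pot 2: 16 chips, eligible: A, D, E, F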